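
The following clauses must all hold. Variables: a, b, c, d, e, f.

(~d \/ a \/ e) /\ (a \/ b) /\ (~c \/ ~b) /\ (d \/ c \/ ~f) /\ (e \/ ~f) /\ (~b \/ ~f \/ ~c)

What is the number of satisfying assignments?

Split on b, then c.
  b=1, c=1: a clause becomes empty — 0.
  b=1, c=0: 9 of the 16 assignments to (a,d,e,f) work.
  b=0, c=1: d free; 3 ways for (a,e,f) × 2^1 = 6.
  b=0, c=0: 5 of the 16 assignments to (a,d,e,f) work.
Total: 0 + 9 + 6 + 5 = 20.

20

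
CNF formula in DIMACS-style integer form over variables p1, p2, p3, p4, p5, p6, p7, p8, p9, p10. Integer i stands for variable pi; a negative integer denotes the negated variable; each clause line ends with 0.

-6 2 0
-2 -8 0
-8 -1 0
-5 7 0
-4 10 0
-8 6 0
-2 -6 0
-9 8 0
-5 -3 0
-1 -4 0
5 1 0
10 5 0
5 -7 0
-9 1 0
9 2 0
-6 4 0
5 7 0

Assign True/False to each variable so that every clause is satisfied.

p1=T, p2=T, p3=F, p4=F, p5=T, p6=F, p7=T, p8=F, p9=F, p10=F

Check each clause:
  1. {p2, ¬p6} — p2 is true.
  2. {¬p2, ¬p8} — ¬p8 is true.
  3. {¬p1, ¬p8} — ¬p8 is true.
  4. {¬p5, p7} — p7 is true.
  5. {p10, ¬p4} — ¬p4 is true.
  6. {¬p8, p6} — ¬p8 is true.
  7. {¬p2, ¬p6} — ¬p6 is true.
  8. {¬p9, p8} — ¬p9 is true.
  9. {¬p5, ¬p3} — ¬p3 is true.
  10. {¬p1, ¬p4} — ¬p4 is true.
  11. {p5, p1} — p1 is true.
  12. {p10, p5} — p5 is true.
  13. {¬p7, p5} — p5 is true.
  14. {p1, ¬p9} — p1 is true.
  15. {p2, p9} — p2 is true.
  16. {¬p6, p4} — ¬p6 is true.
  17. {p5, p7} — p5 is true.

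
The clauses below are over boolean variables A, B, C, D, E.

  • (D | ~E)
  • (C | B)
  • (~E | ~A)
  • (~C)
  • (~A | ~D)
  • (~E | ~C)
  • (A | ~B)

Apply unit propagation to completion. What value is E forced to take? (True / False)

Unit clause (~C) sets C = False.
From (C | B) and C = False: B = True.
(A | ~B): since B = True, the clause reduces to (A). A = True.
In (~A | ~E), ~A is now false; ~E must hold, so E = False.

False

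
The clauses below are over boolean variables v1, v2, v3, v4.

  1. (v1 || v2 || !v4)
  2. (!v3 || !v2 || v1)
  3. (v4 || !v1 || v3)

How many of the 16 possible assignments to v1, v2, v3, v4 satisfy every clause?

10

Split on v1, then v2.
  v1=1, v2=1: remaining (v3,v4) ∈ {(0,1); (1,0); (1,1)} — 3.
  v1=1, v2=0: remaining (v3,v4) ∈ {(0,1); (1,0); (1,1)} — 3.
  v1=0, v2=1: remaining (v3,v4) ∈ {(0,0); (0,1)} — 2.
  v1=0, v2=0: remaining (v3,v4) ∈ {(0,0); (1,0)} — 2.
Total: 3 + 3 + 2 + 2 = 10.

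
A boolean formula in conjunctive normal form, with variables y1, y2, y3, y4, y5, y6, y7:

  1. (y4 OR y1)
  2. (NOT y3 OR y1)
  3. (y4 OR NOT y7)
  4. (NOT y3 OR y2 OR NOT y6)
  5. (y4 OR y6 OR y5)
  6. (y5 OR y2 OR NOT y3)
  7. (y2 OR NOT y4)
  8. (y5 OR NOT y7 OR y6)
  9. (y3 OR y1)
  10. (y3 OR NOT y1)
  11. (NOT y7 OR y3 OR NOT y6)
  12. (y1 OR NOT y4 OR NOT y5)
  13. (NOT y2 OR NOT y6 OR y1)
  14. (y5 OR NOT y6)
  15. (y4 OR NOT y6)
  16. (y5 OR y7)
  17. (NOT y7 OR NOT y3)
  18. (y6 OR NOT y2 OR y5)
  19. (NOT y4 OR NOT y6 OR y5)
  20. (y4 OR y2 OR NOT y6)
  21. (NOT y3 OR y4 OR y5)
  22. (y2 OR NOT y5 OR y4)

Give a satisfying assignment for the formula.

Branch on y1: take y1 = True.
  then y3 is forced to True.
  then y7 is forced to False.
  then y5 is forced to True.
For the remaining variables, y2 = True, y4 = True, y6 = True works.

y1=True  y2=True  y3=True  y4=True  y5=True  y6=True  y7=False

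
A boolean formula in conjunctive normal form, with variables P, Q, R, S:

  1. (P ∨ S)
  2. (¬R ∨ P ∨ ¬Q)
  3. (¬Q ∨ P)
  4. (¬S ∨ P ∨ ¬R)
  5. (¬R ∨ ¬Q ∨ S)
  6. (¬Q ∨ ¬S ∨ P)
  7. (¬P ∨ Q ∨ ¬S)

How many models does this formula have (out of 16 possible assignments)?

6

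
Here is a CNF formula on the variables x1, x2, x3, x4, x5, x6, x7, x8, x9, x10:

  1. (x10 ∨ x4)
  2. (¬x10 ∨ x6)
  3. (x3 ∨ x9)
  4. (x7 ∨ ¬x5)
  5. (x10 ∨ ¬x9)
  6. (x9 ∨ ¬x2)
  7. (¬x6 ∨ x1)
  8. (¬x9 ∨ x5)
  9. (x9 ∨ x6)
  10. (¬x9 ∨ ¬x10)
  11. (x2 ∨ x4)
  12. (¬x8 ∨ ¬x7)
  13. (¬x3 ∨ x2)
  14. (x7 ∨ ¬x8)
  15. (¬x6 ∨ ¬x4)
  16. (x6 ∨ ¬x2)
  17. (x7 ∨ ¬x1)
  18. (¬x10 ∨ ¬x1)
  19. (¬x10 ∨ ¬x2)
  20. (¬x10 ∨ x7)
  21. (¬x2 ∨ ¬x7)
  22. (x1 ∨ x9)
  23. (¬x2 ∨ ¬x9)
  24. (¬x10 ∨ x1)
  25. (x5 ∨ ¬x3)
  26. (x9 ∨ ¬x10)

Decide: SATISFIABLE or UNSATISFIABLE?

UNSATISFIABLE

x9 = True:
  propagation gives x10=True; an empty clause results — contradiction.
x9 = False:
  propagation gives x3=True, x2=False; an empty clause results — contradiction.
Every branch closes, so no satisfying assignment exists.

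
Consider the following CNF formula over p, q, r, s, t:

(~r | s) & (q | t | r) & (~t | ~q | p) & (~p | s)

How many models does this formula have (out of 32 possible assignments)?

14

Split on p, then q.
  p=T, q=T: remaining (r,s,t) ∈ {(F,T,F); (F,T,T); (T,T,F); (T,T,T)} — 4.
  p=T, q=F: remaining (r,s,t) ∈ {(F,T,T); (T,T,F); (T,T,T)} — 3.
  p=F, q=T: remaining (r,s,t) ∈ {(F,F,F); (F,T,F); (T,T,F)} — 3.
  p=F, q=F: remaining (r,s,t) ∈ {(F,F,T); (F,T,T); (T,T,F); (T,T,T)} — 4.
Total: 4 + 3 + 3 + 4 = 14.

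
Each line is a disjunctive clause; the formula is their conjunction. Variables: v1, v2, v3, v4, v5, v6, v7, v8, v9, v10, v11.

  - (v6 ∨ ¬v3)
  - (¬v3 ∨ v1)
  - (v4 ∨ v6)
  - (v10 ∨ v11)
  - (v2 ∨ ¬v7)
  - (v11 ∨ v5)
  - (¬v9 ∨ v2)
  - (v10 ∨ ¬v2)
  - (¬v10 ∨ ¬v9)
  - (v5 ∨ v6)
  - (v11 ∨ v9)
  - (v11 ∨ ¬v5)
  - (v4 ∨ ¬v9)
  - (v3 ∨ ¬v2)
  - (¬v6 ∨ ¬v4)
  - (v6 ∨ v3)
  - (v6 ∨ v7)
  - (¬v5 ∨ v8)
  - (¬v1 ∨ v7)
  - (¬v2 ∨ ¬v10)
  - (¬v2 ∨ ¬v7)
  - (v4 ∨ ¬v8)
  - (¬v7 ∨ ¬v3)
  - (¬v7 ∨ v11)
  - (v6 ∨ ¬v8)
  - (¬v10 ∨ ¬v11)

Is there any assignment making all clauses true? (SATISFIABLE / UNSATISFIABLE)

Branch on v1: take v1 = False.
  then v3 is forced to False.
  then v2 is forced to False.
  then v7 is forced to False.
  then v9 is forced to False.
  then v11 is forced to True.
  then v6 is forced to True.
  then v4 is forced to False.
  then v8 is forced to False.
  then v5 is forced to False.
  then v10 is forced to False.
So v1 = False  v2 = False  v3 = False  v4 = False  v5 = False  v6 = True  v7 = False  v8 = False  v9 = False  v10 = False  v11 = True is a satisfying assignment.

SATISFIABLE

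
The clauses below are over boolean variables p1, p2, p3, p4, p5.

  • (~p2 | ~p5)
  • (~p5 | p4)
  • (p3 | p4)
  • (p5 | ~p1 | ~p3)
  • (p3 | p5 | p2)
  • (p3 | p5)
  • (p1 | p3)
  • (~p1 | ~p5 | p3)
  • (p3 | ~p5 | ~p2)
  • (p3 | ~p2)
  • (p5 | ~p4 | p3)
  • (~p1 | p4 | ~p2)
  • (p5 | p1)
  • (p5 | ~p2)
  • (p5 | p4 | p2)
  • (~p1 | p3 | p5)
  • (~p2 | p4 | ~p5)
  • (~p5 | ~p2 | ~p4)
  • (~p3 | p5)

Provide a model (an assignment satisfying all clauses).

p1=T, p2=F, p3=T, p4=T, p5=T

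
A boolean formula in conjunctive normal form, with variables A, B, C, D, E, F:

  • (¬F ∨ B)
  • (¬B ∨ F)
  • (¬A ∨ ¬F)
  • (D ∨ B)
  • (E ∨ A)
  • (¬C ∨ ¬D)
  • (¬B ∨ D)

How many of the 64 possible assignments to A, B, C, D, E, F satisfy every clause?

4

Satisfying assignments:
  A=0 B=0 C=0 D=1 E=1 F=0
  A=0 B=1 C=0 D=1 E=1 F=1
  A=1 B=0 C=0 D=1 E=0 F=0
  A=1 B=0 C=0 D=1 E=1 F=0
Count: 4.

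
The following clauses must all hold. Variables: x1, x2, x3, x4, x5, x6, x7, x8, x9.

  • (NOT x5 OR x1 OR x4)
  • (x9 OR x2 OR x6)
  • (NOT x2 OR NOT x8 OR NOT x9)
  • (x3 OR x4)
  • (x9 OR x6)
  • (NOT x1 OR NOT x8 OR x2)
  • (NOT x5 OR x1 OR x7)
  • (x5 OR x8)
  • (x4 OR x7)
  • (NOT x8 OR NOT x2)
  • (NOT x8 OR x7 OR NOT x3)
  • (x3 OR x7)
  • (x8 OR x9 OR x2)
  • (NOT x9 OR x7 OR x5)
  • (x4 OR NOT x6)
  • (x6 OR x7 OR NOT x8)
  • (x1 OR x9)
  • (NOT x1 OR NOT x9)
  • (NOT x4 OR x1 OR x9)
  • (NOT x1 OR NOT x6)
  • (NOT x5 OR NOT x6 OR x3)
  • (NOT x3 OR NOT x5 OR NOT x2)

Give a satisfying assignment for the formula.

x1 = False, x2 = False, x3 = False, x4 = True, x5 = True, x6 = False, x7 = True, x8 = False, x9 = True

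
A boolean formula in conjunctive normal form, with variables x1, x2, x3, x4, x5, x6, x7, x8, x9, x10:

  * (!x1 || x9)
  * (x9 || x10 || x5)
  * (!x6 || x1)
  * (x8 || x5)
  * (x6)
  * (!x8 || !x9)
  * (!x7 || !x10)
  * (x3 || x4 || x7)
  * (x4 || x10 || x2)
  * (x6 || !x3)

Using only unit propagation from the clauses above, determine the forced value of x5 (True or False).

True

(x6) stands alone — x6 = True.
(x1 || !x6): since x6 = True, the clause reduces to (x1). x1 = True.
(x9 || !x1) with x1 = True leaves only x9, so x9 = True.
From (!x8 || !x9) and x9 = True: x8 = False.
From (x5 || x8) and x8 = False: x5 = True.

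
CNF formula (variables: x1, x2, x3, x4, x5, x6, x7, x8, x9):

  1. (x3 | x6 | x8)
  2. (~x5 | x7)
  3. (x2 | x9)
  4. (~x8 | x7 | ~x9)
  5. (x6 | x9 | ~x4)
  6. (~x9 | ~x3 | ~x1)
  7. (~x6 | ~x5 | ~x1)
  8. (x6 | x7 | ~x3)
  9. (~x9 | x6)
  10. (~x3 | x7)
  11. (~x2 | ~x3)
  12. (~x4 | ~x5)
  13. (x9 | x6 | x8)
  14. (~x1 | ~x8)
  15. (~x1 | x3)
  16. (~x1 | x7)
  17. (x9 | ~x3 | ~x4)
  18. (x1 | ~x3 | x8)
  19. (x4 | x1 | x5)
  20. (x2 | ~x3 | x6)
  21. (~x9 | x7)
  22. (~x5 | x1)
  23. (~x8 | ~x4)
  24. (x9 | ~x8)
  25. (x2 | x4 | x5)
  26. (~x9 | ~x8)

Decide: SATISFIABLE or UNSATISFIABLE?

SATISFIABLE

x7 occurs only positively in the remaining clauses — set x7 = True.
Set x1 = False and propagate.
  then x5 is forced to False.
  then x4 is forced to True.
  then x8 is forced to False.
  then x3 is forced to False.
  then x6 is forced to True.
The remaining clauses are satisfied by x2 = False, x9 = True.
Every clause has at least one true literal under this assignment.
So x1=False, x2=False, x3=False, x4=True, x5=False, x6=True, x7=True, x8=False, x9=True is a satisfying assignment.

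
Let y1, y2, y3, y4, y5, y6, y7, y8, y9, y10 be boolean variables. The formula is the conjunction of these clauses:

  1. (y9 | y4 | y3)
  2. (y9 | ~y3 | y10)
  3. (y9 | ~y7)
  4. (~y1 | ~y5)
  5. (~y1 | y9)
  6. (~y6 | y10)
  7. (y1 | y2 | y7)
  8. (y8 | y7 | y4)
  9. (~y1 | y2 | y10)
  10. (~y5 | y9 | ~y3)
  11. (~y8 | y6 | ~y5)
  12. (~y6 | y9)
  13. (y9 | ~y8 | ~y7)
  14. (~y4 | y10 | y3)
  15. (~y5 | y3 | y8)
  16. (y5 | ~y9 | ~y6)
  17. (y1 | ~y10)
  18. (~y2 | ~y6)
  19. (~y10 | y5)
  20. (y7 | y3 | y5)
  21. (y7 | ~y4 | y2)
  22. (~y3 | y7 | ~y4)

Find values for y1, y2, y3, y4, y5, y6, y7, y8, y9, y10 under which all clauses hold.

y1=False  y2=False  y3=False  y4=False  y5=False  y6=False  y7=True  y8=True  y9=True  y10=False

Try y1 = False.
  then y10 is forced to False.
  then y6 is forced to False.
The remaining clauses are satisfied by y2 = False, y3 = False, y4 = False, y5 = False, y7 = True, y8 = True, y9 = True.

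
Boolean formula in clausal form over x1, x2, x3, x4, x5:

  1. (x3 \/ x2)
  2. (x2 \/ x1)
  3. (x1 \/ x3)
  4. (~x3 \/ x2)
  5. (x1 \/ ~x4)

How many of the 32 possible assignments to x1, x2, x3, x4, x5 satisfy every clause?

10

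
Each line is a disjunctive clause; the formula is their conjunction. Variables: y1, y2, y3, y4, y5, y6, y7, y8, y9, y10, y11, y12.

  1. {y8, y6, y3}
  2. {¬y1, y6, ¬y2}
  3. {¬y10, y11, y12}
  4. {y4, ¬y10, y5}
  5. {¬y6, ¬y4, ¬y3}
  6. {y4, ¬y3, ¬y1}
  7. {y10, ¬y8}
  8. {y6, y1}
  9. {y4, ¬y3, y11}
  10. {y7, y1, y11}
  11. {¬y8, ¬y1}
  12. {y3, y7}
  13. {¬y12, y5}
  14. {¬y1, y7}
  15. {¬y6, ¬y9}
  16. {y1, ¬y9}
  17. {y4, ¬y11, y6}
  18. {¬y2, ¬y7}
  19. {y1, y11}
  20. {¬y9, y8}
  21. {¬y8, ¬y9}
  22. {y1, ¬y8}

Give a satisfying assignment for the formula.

y1=T  y2=F  y3=F  y4=F  y5=T  y6=T  y7=T  y8=F  y9=F  y10=F  y11=F  y12=T

Pure literal: y2 appears only negated; assign y2 = False.
y5 occurs only positively in the remaining clauses — set y5 = True.
Set y1 = True and propagate.
  then y8 is forced to False.
  then y7 is forced to True.
  then y9 is forced to False.
Try y3 = False.
  then y6 is forced to True.
Try y10 = False.
y4, y11, y12 are now unconstrained; take y4 = False, y11 = False, y12 = True.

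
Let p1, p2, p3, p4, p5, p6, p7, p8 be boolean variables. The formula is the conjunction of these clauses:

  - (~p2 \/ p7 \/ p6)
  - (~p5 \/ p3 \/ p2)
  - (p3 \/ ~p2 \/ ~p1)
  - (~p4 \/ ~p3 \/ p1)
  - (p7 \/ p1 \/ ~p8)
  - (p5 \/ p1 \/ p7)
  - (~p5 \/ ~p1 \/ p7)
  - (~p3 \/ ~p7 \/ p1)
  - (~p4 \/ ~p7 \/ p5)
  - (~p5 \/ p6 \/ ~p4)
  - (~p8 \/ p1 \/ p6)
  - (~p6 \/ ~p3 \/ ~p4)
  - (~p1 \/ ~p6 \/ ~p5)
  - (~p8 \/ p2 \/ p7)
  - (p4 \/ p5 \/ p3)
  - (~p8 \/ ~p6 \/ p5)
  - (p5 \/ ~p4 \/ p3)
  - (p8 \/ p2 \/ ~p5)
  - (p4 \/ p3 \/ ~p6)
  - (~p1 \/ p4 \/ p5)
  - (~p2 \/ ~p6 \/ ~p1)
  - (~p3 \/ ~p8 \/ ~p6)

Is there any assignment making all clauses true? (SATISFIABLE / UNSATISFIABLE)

Try p1 = True.
Branch on p2: take p2 = True.
  then p3 is forced to True.
  then p6 is forced to False.
  then p7 is forced to True.
Set p4 = False and propagate.
  then p5 is forced to True.
p8 is now unconstrained; take p8 = False.
Every clause has at least one true literal under this assignment.
So p1=True, p2=True, p3=True, p4=False, p5=True, p6=False, p7=True, p8=False is a satisfying assignment.

SATISFIABLE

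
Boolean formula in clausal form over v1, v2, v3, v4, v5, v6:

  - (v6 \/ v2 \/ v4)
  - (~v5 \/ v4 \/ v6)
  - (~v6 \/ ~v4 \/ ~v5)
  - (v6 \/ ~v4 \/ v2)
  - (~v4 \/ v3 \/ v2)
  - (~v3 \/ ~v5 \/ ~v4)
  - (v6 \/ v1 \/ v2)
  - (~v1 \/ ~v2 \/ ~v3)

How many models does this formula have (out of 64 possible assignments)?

27

Split on v4, then v2.
  v4=T, v2=T: 8 of the 16 assignments to (v1,v3,v5,v6) work.
  v4=T, v2=F: remaining (v1,v3,v5,v6) ∈ {(F,T,F,T); (T,T,F,T)} — 2.
  v4=F, v2=T: 9 of the 16 assignments to (v1,v3,v5,v6) work.
  v4=F, v2=F: forces v6=T; v1, v3, v5 free → 2^3 = 8.
Total: 8 + 2 + 9 + 8 = 27.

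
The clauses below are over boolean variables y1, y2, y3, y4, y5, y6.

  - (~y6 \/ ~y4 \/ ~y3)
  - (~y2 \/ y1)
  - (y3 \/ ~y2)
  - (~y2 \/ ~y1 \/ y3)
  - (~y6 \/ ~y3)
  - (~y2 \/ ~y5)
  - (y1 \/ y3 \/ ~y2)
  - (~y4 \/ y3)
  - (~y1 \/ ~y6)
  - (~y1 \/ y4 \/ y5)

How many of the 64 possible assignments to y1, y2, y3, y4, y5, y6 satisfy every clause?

13

Split on y3, then y1.
  y3=1, y1=1: remaining (y2,y4,y5,y6) ∈ {(0,0,1,0); (0,1,0,0); (0,1,1,0); (1,1,0,0)} — 4.
  y3=1, y1=0: remaining (y2,y4,y5,y6) ∈ {(0,0,0,0); (0,0,1,0); (0,1,0,0); (0,1,1,0)} — 4.
  y3=0, y1=1: remaining (y2,y4,y5,y6) ∈ {(0,0,1,0)} — 1.
  y3=0, y1=0: remaining (y2,y4,y5,y6) ∈ {(0,0,0,0); (0,0,0,1); (0,0,1,0); (0,0,1,1)} — 4.
Total: 4 + 4 + 1 + 4 = 13.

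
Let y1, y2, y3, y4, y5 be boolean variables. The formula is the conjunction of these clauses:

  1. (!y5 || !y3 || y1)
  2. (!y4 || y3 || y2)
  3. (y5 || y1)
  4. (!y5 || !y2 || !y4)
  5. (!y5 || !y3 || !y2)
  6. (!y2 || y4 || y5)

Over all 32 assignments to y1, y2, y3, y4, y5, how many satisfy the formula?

11

Case analysis on y5 and y2:
  y5=T, y2=T: remaining (y1,y3,y4) ∈ {(F,F,F); (T,F,F)} — 2.
  y5=T, y2=F: remaining (y1,y3,y4) ∈ {(F,F,F); (T,F,F); (T,T,F); (T,T,T)} — 4.
  y5=F, y2=T: remaining (y1,y3,y4) ∈ {(T,F,T); (T,T,T)} — 2.
  y5=F, y2=F: remaining (y1,y3,y4) ∈ {(T,F,F); (T,T,F); (T,T,T)} — 3.
Total: 2 + 4 + 2 + 3 = 11.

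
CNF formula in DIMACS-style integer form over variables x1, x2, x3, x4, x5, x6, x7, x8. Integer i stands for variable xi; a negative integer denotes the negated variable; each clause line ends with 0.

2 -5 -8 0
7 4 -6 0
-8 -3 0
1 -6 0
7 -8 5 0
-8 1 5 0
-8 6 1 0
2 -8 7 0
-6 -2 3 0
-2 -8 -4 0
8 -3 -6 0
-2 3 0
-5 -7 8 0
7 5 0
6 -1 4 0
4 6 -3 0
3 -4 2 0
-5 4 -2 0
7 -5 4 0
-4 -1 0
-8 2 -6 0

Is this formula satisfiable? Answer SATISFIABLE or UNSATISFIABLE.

Branch on x1: take x1 = True.
  then x4 is forced to False.
  then x6 is forced to True.
  then x7 is forced to True.
Set x2 = False and propagate.
  then x8 is forced to False.
  then x3 is forced to False.
  then x5 is forced to False.
So x1=True, x2=False, x3=False, x4=False, x5=False, x6=True, x7=True, x8=False is a satisfying assignment.

SATISFIABLE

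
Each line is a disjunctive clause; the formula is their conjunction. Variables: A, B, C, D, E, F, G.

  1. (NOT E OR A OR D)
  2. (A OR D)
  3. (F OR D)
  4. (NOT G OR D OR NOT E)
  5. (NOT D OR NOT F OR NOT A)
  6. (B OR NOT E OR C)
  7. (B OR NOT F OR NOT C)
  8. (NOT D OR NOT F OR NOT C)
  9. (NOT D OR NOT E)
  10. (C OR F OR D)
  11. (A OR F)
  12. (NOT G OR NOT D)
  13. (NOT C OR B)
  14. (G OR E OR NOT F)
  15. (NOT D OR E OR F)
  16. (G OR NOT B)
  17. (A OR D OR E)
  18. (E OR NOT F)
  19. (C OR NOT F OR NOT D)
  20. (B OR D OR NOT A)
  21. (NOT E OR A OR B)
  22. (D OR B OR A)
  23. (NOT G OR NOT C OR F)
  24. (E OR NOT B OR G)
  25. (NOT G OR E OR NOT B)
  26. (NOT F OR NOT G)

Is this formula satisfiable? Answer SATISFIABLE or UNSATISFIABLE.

D = True:
  propagation gives E=False, G=False, F=False; an empty clause results — contradiction.
D = False:
  propagation gives A=True, F=True, E=True, G=False; an empty clause results — contradiction.
Every branch closes, so no satisfying assignment exists.

UNSATISFIABLE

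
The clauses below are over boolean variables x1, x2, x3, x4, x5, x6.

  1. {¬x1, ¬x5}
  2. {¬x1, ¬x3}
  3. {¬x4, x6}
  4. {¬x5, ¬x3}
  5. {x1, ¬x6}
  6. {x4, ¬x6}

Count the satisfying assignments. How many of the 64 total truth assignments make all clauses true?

10

Split on x1, then x6.
  x1=1, x6=1: remaining (x2,x3,x4,x5) ∈ {(0,0,1,0); (1,0,1,0)} — 2.
  x1=1, x6=0: remaining (x2,x3,x4,x5) ∈ {(0,0,0,0); (1,0,0,0)} — 2.
  x1=0, x6=1: a clause becomes empty — 0.
  x1=0, x6=0: x2 free; 3 ways for (x3,x4,x5) × 2^1 = 6.
Total: 2 + 2 + 0 + 6 = 10.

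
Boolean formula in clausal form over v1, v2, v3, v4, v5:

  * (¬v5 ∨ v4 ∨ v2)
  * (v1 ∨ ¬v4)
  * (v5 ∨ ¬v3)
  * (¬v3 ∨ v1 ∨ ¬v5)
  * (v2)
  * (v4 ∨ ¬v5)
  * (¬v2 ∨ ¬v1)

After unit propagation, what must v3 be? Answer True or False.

False

(v2) is a unit clause: v2 = True.
In (¬v2 ∨ ¬v1), ¬v2 is now false; ¬v1 must hold, so v1 = False.
(v1 ∨ ¬v4) with v1 = False leaves only ¬v4, so v4 = False.
From (¬v5 ∨ v4) and v4 = False: v5 = False.
From (¬v3 ∨ v5) and v5 = False: v3 = False.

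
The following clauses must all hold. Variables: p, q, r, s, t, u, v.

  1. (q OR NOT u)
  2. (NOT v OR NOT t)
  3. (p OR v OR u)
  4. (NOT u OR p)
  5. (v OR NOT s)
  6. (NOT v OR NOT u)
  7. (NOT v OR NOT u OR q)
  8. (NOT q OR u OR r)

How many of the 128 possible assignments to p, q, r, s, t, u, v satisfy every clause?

22

Split on u, then v.
  u=1, v=1: a clause becomes empty — 0.
  u=1, v=0: remaining (p,q,r,s,t) ∈ {(1,1,0,0,0); (1,1,0,0,1); (1,1,1,0,0); (1,1,1,0,1)} — 4.
  u=0, v=1: p, s free; 3 ways for (q,r,t) × 2^2 = 12.
  u=0, v=0: t free; 3 ways for (p,q,r,s) × 2^1 = 6.
Total: 0 + 4 + 12 + 6 = 22.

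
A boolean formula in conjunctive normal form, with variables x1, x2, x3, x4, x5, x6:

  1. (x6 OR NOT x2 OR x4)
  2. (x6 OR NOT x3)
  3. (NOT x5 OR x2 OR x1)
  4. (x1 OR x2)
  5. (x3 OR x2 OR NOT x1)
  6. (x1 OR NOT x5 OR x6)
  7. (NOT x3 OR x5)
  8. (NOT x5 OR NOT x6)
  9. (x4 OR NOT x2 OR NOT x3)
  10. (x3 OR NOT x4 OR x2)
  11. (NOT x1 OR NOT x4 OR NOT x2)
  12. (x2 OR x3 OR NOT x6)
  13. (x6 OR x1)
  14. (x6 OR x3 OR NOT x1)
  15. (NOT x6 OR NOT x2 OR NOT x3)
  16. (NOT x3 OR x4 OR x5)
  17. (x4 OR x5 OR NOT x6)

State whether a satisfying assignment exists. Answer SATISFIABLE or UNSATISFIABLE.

SATISFIABLE

Try x1 = False.
  then x2 is forced to True.
  then x6 is forced to True.
  then x5 is forced to False.
  then x3 is forced to False.
  then x4 is forced to True.
So x1 = False  x2 = True  x3 = False  x4 = True  x5 = False  x6 = True is a satisfying assignment.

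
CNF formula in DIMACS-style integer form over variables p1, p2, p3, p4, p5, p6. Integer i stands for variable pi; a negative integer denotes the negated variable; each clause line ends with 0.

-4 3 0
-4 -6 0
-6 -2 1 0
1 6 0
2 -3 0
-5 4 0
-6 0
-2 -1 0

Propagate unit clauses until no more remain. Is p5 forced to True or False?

Unit clause (!p6) sets p6 = False.
(p1 || p6): since p6 = False, the clause reduces to (p1). p1 = True.
From (!p1 || !p2) and p1 = True: p2 = False.
(!p3 || p2) with p2 = False leaves only !p3, so p3 = False.
In (p3 || !p4), p3 is now false; !p4 must hold, so p4 = False.
(!p5 || p4) with p4 = False leaves only !p5, so p5 = False.

False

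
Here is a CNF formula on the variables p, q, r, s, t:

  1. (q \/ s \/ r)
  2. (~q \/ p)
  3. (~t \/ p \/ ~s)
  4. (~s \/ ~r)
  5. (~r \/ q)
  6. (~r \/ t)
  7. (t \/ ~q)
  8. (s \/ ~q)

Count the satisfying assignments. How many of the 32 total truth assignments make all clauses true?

Satisfying assignments:
  p=0 q=0 r=0 s=1 t=0
  p=1 q=0 r=0 s=1 t=0
  p=1 q=0 r=0 s=1 t=1
  p=1 q=1 r=0 s=1 t=1
Count: 4.

4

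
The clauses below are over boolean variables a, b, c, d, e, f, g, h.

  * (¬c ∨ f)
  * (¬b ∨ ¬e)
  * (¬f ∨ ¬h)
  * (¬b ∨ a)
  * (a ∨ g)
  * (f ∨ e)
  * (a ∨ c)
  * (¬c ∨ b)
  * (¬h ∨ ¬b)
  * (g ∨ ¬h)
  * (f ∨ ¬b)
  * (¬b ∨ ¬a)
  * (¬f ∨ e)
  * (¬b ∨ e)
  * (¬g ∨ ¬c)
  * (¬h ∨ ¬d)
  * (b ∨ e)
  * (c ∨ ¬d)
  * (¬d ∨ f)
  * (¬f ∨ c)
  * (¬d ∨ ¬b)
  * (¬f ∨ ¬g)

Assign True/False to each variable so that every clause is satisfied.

Pure literal: d appears only negated; assign d = False.
h occurs only negated in the remaining clauses — set h = False.
Branch on a: take a = True.
  then b is forced to False.
  then c is forced to False.
  then e is forced to True.
  then f is forced to False.
g is now unconstrained; take g = True.
Every clause has at least one true literal under this assignment.
Check each clause:
  1. (f ∨ ¬c) — ¬c is true.
  2. (¬e ∨ ¬b) — ¬b is true.
  3. (¬h ∨ ¬f) — ¬h is true.
  4. (¬b ∨ a) — a is true.
  5. (g ∨ a) — a is true.
  6. (f ∨ e) — e is true.
  7. (a ∨ c) — a is true.
  8. (¬c ∨ b) — ¬c is true.
  9. (¬h ∨ ¬b) — ¬h is true.
  10. (g ∨ ¬h) — ¬h is true.
  11. (¬b ∨ f) — ¬b is true.
  12. (¬b ∨ ¬a) — ¬b is true.
  13. (e ∨ ¬f) — ¬f is true.
  14. (¬b ∨ e) — e is true.
  15. (¬g ∨ ¬c) — ¬c is true.
  16. (¬h ∨ ¬d) — ¬h is true.
  17. (e ∨ b) — e is true.
  18. (c ∨ ¬d) — ¬d is true.
  19. (¬d ∨ f) — ¬d is true.
  20. (c ∨ ¬f) — ¬f is true.
  21. (¬b ∨ ¬d) — ¬d is true.
  22. (¬g ∨ ¬f) — ¬f is true.

a=T, b=F, c=F, d=F, e=T, f=F, g=T, h=F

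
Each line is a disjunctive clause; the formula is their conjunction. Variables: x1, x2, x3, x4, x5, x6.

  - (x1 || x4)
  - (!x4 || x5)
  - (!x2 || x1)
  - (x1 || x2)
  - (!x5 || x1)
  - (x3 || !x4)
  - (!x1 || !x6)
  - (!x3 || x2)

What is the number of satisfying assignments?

7

Satisfying assignments:
  x1=1 x2=0 x3=0 x4=0 x5=0 x6=0
  x1=1 x2=0 x3=0 x4=0 x5=1 x6=0
  x1=1 x2=1 x3=0 x4=0 x5=0 x6=0
  x1=1 x2=1 x3=0 x4=0 x5=1 x6=0
  x1=1 x2=1 x3=1 x4=0 x5=0 x6=0
  x1=1 x2=1 x3=1 x4=0 x5=1 x6=0
  x1=1 x2=1 x3=1 x4=1 x5=1 x6=0
That's 7 in total.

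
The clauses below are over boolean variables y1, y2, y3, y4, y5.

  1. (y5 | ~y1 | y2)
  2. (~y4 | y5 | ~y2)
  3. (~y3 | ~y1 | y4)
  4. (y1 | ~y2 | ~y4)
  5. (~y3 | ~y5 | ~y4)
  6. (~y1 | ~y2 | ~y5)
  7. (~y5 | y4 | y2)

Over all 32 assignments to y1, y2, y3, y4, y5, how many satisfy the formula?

11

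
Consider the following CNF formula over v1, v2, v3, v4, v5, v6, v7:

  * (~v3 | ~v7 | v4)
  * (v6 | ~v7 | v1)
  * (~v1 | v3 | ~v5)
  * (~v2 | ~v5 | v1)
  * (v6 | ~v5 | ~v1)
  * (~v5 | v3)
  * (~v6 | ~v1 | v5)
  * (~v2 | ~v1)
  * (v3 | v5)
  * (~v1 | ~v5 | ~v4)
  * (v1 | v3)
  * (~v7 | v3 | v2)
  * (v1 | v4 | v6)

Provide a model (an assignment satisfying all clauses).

v1=F, v2=T, v3=T, v4=T, v5=F, v6=T, v7=F

Check each clause:
  1. (~v7 | v4 | ~v3) — ~v7 is true.
  2. (~v7 | v6 | v1) — ~v7 is true.
  3. (~v5 | v3 | ~v1) — v3 is true.
  4. (v1 | ~v5 | ~v2) — ~v5 is true.
  5. (~v5 | ~v1 | v6) — ~v5 is true.
  6. (v3 | ~v5) — v3 is true.
  7. (~v1 | v5 | ~v6) — ~v1 is true.
  8. (~v1 | ~v2) — ~v1 is true.
  9. (v5 | v3) — v3 is true.
  10. (~v1 | ~v4 | ~v5) — ~v5 is true.
  11. (v3 | v1) — v3 is true.
  12. (v2 | v3 | ~v7) — ~v7 is true.
  13. (v4 | v1 | v6) — v4 is true.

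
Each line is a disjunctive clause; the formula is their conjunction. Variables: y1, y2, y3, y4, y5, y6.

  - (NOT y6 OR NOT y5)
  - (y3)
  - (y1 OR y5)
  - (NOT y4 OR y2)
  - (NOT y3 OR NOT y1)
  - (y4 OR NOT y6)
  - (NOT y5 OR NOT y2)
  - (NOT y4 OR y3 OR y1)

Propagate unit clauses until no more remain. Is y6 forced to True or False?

False

(y3) is a unit clause: y3 = True.
(NOT y3 OR NOT y1) with y3 = True leaves only NOT y1, so y1 = False.
From (y5 OR y1) and y1 = False: y5 = True.
In (NOT y6 OR NOT y5), NOT y5 is now false; NOT y6 must hold, so y6 = False.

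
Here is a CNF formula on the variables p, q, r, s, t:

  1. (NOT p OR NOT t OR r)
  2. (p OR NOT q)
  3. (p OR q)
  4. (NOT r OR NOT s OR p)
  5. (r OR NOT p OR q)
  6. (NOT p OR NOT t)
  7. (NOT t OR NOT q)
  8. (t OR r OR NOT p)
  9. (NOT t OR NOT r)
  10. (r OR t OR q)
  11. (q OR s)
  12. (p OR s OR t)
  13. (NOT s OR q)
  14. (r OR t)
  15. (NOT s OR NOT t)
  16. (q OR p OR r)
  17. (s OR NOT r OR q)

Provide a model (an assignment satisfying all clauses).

Branch on p: take p = True.
  then t is forced to False.
  then r is forced to True.
The remaining clauses are satisfied by q = True, s = True.

p=T  q=T  r=T  s=T  t=F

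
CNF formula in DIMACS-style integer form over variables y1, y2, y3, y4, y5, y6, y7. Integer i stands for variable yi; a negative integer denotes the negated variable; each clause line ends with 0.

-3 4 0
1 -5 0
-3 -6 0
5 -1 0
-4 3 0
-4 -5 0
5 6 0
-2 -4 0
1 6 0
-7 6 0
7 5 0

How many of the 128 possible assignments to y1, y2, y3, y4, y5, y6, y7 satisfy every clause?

8

Case analysis on y5 and y4:
  y5=T, y4=T: a clause becomes empty — 0.
  y5=T, y4=F: y2 free; 3 ways for (y1,y3,y6,y7) × 2^1 = 6.
  y5=F, y4=T: a clause becomes empty — 0.
  y5=F, y4=F: remaining (y1,y2,y3,y6,y7) ∈ {(F,F,F,T,T); (F,T,F,T,T)} — 2.
Total: 0 + 6 + 0 + 2 = 8.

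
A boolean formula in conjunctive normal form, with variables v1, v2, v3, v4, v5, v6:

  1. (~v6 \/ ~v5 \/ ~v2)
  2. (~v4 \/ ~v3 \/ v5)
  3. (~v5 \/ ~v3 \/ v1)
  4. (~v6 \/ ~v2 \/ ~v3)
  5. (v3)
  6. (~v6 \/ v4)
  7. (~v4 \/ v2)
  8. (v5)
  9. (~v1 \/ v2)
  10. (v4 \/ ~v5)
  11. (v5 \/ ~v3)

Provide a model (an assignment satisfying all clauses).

(v3) is a unit clause, so v3 = True.
The clause (v5) is unit: v5 must be True.
The clause (v1) is unit: v1 must be True.
Unit propagation: (v2) forces v2 = True.
The clause (~v6) is unit: v6 must be False.
Unit propagation: (v4) forces v4 = True.

v1=True, v2=True, v3=True, v4=True, v5=True, v6=False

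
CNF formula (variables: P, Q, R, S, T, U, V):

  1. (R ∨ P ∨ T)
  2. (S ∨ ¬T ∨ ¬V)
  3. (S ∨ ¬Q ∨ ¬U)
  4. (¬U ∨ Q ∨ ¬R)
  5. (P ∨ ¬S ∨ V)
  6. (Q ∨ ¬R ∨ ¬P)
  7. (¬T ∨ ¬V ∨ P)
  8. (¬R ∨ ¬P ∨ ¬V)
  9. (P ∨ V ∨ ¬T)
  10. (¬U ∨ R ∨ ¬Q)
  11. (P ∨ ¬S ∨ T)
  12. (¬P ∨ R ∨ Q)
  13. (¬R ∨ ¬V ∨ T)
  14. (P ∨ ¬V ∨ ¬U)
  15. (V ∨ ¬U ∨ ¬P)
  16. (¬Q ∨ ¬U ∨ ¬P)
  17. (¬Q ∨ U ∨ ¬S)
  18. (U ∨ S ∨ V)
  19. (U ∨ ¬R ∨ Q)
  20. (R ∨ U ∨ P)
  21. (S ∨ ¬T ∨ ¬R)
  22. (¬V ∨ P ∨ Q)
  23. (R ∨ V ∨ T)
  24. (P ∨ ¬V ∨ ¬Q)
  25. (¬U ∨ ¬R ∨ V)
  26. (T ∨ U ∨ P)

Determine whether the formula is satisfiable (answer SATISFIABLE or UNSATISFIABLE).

SATISFIABLE

Set P = True and propagate.
Try Q = True.
  then U is forced to False.
  then S is forced to False.
  then V is forced to True.
  then T is forced to False.
  then R is forced to False.
So P=1, Q=1, R=0, S=0, T=0, U=0, V=1 is a satisfying assignment.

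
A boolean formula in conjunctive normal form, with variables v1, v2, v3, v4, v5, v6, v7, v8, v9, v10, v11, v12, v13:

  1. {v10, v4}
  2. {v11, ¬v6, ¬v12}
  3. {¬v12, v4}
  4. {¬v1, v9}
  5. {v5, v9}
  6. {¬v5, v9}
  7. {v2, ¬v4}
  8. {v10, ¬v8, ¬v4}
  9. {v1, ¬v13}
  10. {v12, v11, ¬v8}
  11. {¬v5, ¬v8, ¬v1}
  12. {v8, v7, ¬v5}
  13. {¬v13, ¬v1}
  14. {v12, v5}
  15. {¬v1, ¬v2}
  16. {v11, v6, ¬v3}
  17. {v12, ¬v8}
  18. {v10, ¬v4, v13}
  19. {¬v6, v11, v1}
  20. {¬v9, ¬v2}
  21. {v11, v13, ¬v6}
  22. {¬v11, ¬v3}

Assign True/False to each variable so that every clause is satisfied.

Pure literal: v3 appears only negated; assign v3 = False.
v7 occurs only positively in the remaining clauses — set v7 = True.
Branch on v1: take v1 = False.
  then v13 is forced to False.
Set v2 = False and propagate.
  then v4 is forced to False.
  then v10 is forced to True.
  then v12 is forced to False.
  then v5 is forced to True.
  then v9 is forced to True.
  then v8 is forced to False.
For the remaining variables, v6 = False, v11 = True works.

v1=F, v2=F, v3=F, v4=F, v5=T, v6=F, v7=T, v8=F, v9=T, v10=T, v11=T, v12=F, v13=F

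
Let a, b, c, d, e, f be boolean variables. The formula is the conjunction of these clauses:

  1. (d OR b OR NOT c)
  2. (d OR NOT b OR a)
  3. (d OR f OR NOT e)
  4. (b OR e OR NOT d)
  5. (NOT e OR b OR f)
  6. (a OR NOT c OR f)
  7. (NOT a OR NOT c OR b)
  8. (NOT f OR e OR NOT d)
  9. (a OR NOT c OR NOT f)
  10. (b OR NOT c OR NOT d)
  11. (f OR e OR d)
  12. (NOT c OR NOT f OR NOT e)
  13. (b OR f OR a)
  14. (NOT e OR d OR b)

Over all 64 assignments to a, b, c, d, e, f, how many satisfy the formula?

15

Split on b, then d.
  b=T, d=T: 8 of the 16 assignments to (a,c,e,f) work.
  b=T, d=F: remaining (a,c,e,f) ∈ {(T,F,F,T); (T,F,T,T); (T,T,F,T)} — 3.
  b=F, d=T: remaining (a,c,e,f) ∈ {(F,F,T,T); (T,F,T,T)} — 2.
  b=F, d=F: remaining (a,c,e,f) ∈ {(F,F,F,T); (T,F,F,T)} — 2.
Total: 8 + 3 + 2 + 2 = 15.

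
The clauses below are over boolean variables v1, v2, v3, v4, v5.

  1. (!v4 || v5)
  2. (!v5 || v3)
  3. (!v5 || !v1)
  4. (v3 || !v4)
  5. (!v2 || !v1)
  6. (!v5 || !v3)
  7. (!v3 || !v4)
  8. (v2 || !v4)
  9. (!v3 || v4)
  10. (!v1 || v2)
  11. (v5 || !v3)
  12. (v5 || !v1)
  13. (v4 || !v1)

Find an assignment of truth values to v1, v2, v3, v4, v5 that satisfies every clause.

v1=False, v2=False, v3=False, v4=False, v5=False

Pure literal: v1 appears only negated; assign v1 = False.
Branch on v2: take v2 = False.
  then v4 is forced to False.
  then v3 is forced to False.
  then v5 is forced to False.
Every clause has at least one true literal under this assignment.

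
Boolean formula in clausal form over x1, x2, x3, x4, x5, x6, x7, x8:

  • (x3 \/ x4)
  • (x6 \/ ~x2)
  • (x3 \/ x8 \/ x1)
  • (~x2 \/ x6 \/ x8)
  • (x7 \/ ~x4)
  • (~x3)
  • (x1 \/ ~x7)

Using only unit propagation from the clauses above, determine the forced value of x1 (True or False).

Unit clause (~x3) sets x3 = False.
From (x4 \/ x3) and x3 = False: x4 = True.
(x7 \/ ~x4) with x4 = True leaves only x7, so x7 = True.
(x1 \/ ~x7): since x7 = True, the clause reduces to (x1). x1 = True.

True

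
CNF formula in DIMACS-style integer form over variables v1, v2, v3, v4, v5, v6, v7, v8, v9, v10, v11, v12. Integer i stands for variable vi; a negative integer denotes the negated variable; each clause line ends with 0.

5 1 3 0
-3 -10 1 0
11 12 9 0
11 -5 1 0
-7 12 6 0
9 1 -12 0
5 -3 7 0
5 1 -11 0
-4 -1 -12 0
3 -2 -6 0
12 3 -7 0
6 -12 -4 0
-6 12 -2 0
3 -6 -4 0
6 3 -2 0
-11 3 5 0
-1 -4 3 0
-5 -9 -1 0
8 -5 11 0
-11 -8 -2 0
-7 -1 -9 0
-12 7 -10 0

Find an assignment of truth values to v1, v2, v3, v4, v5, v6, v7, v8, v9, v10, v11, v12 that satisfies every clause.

v1 = F  v2 = F  v3 = F  v4 = T  v5 = T  v6 = F  v7 = F  v8 = F  v9 = F  v10 = F  v11 = T  v12 = F

v2 occurs only negated in the remaining clauses — set v2 = False.
Pure literal: v10 appears only negated; assign v10 = False.
Try v1 = False.
The remaining clauses are satisfied by v3 = False, v4 = True, v5 = True, v6 = False, v7 = False, v8 = False, v9 = False, v11 = True, v12 = False.
Check each clause:
  1. {v3, v1, v5} — v5 is true.
  2. {¬v3, ¬v10, v1} — ¬v3 is true.
  3. {v12, v9, v11} — v11 is true.
  4. {v11, v1, ¬v5} — v11 is true.
  5. {v12, v6, ¬v7} — ¬v7 is true.
  6. {v9, ¬v12, v1} — ¬v12 is true.
  7. {v5, v7, ¬v3} — v5 is true.
  8. {¬v11, v5, v1} — v5 is true.
  9. {¬v4, ¬v1, ¬v12} — ¬v12 is true.
  10. {v3, ¬v6, ¬v2} — ¬v6 is true.
  11. {¬v7, v12, v3} — ¬v7 is true.
  12. {¬v12, ¬v4, v6} — ¬v12 is true.
  13. {¬v6, v12, ¬v2} — ¬v6 is true.
  14. {v3, ¬v4, ¬v6} — ¬v6 is true.
  15. {v6, ¬v2, v3} — ¬v2 is true.
  16. {v3, v5, ¬v11} — v5 is true.
  17. {v3, ¬v4, ¬v1} — ¬v1 is true.
  18. {¬v1, ¬v9, ¬v5} — ¬v1 is true.
  19. {v11, ¬v5, v8} — v11 is true.
  20. {¬v8, ¬v11, ¬v2} — ¬v8 is true.
  21. {¬v1, ¬v7, ¬v9} — ¬v7 is true.
  22. {¬v10, ¬v12, v7} — ¬v12 is true.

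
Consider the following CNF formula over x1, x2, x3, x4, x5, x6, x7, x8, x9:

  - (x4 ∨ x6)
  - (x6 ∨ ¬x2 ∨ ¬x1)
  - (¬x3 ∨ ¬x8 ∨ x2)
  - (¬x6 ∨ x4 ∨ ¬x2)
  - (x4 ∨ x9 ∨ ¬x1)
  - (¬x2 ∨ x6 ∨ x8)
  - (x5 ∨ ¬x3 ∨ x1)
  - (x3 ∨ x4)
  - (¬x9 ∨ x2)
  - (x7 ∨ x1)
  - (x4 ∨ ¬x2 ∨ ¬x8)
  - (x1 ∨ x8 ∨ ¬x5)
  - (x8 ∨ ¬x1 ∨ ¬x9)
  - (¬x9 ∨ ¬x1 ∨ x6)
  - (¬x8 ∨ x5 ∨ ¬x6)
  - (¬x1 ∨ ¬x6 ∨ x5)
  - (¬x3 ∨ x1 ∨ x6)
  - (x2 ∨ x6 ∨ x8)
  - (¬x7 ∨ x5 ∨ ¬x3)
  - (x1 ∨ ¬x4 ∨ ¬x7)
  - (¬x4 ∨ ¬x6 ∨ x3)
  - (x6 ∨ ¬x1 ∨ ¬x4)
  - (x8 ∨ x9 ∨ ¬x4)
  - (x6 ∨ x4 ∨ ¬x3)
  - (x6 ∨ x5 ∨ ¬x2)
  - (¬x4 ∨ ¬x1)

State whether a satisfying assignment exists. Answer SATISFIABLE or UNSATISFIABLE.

x6 = True:
  x1 = True:
    propagation gives x5=True, x4=False, x2=False, x9=True; an empty clause results — contradiction.
  x1 = False:
    propagation gives x7=True, x4=False, x2=False, x3=True; an empty clause results — contradiction.
x6 = False:
  propagation gives x4=True, x1=False, x7=True; an empty clause results — contradiction.
Every branch closes, so no satisfying assignment exists.

UNSATISFIABLE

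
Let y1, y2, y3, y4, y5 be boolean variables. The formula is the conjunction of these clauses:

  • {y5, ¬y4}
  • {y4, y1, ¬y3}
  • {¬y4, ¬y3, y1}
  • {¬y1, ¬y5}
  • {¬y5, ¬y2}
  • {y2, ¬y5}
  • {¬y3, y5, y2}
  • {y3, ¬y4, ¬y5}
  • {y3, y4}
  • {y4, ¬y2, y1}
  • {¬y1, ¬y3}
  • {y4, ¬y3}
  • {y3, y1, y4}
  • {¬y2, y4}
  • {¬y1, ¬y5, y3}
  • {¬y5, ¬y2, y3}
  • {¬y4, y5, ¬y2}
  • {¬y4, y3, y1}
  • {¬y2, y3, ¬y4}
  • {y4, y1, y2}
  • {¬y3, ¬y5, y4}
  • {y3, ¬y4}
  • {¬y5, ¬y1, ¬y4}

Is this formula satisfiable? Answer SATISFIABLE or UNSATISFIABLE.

y4 = True:
  propagation gives y5=True, y1=False, y3=False; an empty clause results — contradiction.
y4 = False:
  propagation gives y3=True; an empty clause results — contradiction.
Every branch closes, so no satisfying assignment exists.

UNSATISFIABLE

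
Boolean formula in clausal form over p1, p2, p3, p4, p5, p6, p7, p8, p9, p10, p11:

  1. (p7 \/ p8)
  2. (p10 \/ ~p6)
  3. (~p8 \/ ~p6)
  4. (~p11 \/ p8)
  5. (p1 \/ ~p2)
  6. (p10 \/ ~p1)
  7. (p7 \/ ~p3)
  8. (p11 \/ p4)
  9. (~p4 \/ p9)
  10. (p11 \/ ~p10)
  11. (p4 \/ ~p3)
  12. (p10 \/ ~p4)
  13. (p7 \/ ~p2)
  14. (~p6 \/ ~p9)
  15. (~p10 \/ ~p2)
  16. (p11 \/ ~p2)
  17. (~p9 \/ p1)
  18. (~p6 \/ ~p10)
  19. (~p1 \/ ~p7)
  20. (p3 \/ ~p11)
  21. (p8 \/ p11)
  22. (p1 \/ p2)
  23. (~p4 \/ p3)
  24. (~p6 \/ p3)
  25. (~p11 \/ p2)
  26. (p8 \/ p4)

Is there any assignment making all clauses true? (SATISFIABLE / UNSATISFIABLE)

p11 = True:
  propagation gives p8=True, p6=False, p3=True, p7=True; an empty clause results — contradiction.
p11 = False:
  propagation gives p4=True, p9=True, p10=False; an empty clause results — contradiction.
Every branch closes, so no satisfying assignment exists.

UNSATISFIABLE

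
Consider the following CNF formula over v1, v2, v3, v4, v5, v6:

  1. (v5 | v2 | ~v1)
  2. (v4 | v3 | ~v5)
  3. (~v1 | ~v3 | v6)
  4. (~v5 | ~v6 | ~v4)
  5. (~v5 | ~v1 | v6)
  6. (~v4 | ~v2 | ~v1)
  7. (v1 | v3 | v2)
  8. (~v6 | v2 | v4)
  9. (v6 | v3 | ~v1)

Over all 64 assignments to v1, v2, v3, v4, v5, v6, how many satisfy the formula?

Case analysis on v1 and v6:
  v1=1, v6=1: remaining (v2,v3,v4,v5) ∈ {(1,0,0,0); (1,1,0,0); (1,1,0,1)} — 3.
  v1=1, v6=0: a clause becomes empty — 0.
  v1=0, v6=1: 6 of the 16 assignments to (v2,v3,v4,v5) work.
  v1=0, v6=0: 11 of the 16 assignments to (v2,v3,v4,v5) work.
Total: 3 + 0 + 6 + 11 = 20.

20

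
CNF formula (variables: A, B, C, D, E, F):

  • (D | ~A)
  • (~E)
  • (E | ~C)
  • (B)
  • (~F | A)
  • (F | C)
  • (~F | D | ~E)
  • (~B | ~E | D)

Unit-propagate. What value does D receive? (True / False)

True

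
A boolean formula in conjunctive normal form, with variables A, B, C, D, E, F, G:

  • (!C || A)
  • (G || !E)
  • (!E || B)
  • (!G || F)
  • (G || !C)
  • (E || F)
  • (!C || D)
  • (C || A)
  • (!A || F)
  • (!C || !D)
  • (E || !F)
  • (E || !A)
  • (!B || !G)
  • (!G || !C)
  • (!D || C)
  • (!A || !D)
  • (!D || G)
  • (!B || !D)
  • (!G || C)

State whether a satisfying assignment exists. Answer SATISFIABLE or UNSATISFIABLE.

C = True:
  propagation gives A=True, G=True; an empty clause results — contradiction.
C = False:
  propagation gives A=True, F=True, E=True, G=True; an empty clause results — contradiction.
Every branch closes, so no satisfying assignment exists.

UNSATISFIABLE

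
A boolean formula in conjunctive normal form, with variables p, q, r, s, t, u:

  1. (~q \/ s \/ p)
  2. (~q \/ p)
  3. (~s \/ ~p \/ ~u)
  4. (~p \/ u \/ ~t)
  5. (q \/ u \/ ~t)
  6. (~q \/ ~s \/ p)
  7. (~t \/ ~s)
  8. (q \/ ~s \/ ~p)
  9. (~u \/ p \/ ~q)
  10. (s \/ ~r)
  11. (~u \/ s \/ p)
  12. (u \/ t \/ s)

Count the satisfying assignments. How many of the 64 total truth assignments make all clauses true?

10

Case analysis on p and s:
  p=T, s=T: remaining (q,r,t,u) ∈ {(T,F,F,F); (T,T,F,F)} — 2.
  p=T, s=F: remaining (q,r,t,u) ∈ {(F,F,F,T); (F,F,T,T); (T,F,F,T); (T,F,T,T)} — 4.
  p=F, s=T: remaining (q,r,t,u) ∈ {(F,F,F,F); (F,F,F,T); (F,T,F,F); (F,T,F,T)} — 4.
  p=F, s=F: a clause becomes empty — 0.
Total: 2 + 4 + 4 + 0 = 10.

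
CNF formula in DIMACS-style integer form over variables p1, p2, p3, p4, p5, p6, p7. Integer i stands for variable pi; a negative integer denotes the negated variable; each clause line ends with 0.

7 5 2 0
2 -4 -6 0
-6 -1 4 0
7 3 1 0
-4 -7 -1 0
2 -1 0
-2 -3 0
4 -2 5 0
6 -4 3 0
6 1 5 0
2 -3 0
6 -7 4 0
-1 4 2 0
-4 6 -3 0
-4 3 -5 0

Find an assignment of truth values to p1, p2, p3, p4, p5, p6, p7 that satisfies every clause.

p1=1, p2=1, p3=0, p4=0, p5=1, p6=0, p7=0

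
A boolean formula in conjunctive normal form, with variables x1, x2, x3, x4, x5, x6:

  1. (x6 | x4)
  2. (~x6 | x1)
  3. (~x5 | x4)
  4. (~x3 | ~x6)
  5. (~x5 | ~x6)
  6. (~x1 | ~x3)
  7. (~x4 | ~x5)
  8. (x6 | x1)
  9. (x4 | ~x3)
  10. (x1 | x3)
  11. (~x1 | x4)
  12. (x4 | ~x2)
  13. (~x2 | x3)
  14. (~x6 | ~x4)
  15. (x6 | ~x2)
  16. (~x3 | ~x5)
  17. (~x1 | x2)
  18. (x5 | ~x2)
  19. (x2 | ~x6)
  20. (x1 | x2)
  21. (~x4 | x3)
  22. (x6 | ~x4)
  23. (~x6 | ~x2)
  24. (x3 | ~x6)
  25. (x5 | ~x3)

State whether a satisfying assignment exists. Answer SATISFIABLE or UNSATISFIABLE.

x6 = True:
  propagation gives x1=True, x3=False; an empty clause results — contradiction.
x6 = False:
  propagation gives x4=True; an empty clause results — contradiction.
Every branch closes, so no satisfying assignment exists.

UNSATISFIABLE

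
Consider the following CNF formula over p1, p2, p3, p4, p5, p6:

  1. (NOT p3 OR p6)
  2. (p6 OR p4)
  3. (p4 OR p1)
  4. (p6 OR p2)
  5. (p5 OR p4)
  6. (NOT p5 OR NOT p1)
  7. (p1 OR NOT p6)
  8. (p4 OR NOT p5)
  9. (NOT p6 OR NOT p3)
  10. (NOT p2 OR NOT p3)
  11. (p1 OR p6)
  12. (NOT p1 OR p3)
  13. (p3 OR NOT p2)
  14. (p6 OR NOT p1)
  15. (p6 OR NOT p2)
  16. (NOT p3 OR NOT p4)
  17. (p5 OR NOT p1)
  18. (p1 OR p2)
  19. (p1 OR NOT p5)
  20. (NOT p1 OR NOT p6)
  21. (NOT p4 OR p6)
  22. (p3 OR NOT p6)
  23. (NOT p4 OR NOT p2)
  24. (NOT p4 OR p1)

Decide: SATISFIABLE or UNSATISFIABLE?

p1 = True:
  propagation gives p5=False; an empty clause results — contradiction.
p1 = False:
  propagation gives p4=True; an empty clause results — contradiction.
Every branch closes, so no satisfying assignment exists.

UNSATISFIABLE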